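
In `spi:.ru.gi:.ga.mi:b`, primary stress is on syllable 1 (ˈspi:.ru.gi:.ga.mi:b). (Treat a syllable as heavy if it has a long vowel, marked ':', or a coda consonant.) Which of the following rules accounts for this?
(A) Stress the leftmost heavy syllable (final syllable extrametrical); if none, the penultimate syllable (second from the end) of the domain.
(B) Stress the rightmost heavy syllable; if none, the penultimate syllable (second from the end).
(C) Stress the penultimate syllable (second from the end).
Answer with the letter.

A

Rule A → syllable 1 ✓.
Rule B → syllable 5 (observed: 1).
Rule C → syllable 4 (observed: 1).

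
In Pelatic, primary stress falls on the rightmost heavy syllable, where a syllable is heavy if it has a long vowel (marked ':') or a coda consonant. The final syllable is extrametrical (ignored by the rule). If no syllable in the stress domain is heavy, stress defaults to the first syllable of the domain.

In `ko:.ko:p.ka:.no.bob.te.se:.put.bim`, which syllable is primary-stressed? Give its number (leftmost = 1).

8

The final syllable (9, bim) is extrametrical; the stress domain is syllables 1–8.
Weights: 1 ko: H, 2 ko:p H, 3 ka: H, 4 no L, 5 bob H, 6 te L, 7 se: H, 8 put H.
Heavy syllables in the domain: 1, 2, 3, 5, 7, 8. The rightmost is syllable 8 (put).
Primary stress: syllable 8 → ko:.ko:p.ka:.no.bob.te.se:.ˈput.bim.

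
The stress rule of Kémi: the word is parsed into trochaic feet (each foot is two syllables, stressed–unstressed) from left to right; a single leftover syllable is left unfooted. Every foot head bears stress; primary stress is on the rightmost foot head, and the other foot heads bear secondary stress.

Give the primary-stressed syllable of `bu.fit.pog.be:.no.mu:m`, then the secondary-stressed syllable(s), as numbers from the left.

Parse left to right into trochaic (ˈσσ) feet: (ˈbu.fit) (ˈpog.be:) (ˈno.mu:m).
Foot heads (stressed positions): 1, 3, 5.
End Rule Rightmost: primary stress on the rightmost head = syllable 5.
Secondary stress on 1, 3: ˌbu.fit.ˌpog.be:.ˈno.mu:m.

primary 5, secondary 1, 3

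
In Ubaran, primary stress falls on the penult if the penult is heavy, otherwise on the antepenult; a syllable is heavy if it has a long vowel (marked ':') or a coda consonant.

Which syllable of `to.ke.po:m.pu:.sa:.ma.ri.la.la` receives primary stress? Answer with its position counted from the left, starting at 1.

Weights: 7 ri L, 8 la L, 9 la L.
The penult (syllable 8, la) is light, so stress falls on the antepenult (syllable 7, ri).
Primary stress: syllable 7 → to.ke.po:m.pu:.sa:.ma.ˈri.la.la.

7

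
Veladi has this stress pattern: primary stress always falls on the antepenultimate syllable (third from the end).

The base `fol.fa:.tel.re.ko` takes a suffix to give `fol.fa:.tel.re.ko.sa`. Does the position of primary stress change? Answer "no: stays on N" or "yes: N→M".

Base `fol.fa:.tel.re.ko` (5 syllables):
  The word has 5 syllables; the antepenultimate syllable (third from the end) is syllable 3 (tel).
  → primary stress on syllable 3.
Suffixed `fol.fa:.tel.re.ko.sa` (6 syllables):
  The word has 6 syllables; the antepenultimate syllable (third from the end) is syllable 4 (re).
  → primary stress on syllable 4.

yes: 3→4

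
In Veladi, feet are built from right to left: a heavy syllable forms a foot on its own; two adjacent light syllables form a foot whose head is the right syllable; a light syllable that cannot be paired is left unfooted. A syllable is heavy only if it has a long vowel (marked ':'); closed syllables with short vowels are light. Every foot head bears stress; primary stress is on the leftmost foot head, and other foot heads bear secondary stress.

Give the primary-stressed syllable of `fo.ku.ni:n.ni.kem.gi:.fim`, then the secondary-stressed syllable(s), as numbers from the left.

primary 2, secondary 3, 5, 6

Weights: 1 fo L, 2 ku L, 3 ni:n H, 4 ni L, 5 kem L, 6 gi: H, 7 fim L.
Parse right to left (heavy = foot alone; LL = one foot; stranded L unfooted): (fo.ˈku) (ˈni:n) (ni.ˈkem) (ˈgi:) fim.
Foot heads: 2, 3, 5, 6.
Primary stress on the leftmost head = syllable 2.
Secondary stress on 3, 5, 6: fo.ˈku.ˌni:n.ni.ˌkem.ˌgi:.fim.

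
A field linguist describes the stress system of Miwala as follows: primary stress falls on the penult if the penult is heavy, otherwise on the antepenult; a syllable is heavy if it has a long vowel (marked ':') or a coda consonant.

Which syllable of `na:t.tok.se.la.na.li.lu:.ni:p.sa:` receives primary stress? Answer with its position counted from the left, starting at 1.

8

Weights: 7 lu: H, 8 ni:p H, 9 sa: H.
The penult (syllable 8, ni:p) is heavy, so it takes stress.
Primary stress: syllable 8 → na:t.tok.se.la.na.li.lu:.ˈni:p.sa:.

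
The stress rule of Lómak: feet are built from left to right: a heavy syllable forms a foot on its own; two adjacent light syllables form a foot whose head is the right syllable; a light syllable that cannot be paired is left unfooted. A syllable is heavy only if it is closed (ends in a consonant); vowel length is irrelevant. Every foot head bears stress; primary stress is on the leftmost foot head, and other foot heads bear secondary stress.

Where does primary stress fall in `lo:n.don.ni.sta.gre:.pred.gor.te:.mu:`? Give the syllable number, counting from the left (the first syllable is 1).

1

Weights: 1 lo:n H, 2 don H, 3 ni L, 4 sta L, 5 gre: L, 6 pred H, 7 gor H, 8 te: L, 9 mu: L.
Parse left to right (heavy = foot alone; LL = one foot; stranded L unfooted): (ˈlo:n) (ˈdon) (ni.ˈsta) gre: (ˈpred) (ˈgor) (te:.ˈmu:).
Foot heads: 1, 2, 4, 6, 7, 9.
Primary stress on the leftmost head = syllable 1.
Primary stress: syllable 1 → ˈlo:n.don.ni.sta.gre:.pred.gor.te:.mu:.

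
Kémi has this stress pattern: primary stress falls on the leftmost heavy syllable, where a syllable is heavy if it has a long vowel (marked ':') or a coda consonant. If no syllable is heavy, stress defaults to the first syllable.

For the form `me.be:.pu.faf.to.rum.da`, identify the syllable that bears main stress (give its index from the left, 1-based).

Weights: 1 me L, 2 be: H, 3 pu L, 4 faf H, 5 to L, 6 rum H, 7 da L.
Heavy syllables in the domain: 2, 4, 6. The leftmost is syllable 2 (be:).
Primary stress: syllable 2 → me.ˈbe:.pu.faf.to.rum.da.

2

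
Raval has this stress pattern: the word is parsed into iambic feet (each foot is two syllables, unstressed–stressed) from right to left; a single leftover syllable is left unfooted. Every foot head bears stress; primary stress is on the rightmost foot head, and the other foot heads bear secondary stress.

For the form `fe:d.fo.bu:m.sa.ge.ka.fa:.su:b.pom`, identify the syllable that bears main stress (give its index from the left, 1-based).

Parse right to left into iambic (σˈσ) feet: fe:d (fo.ˈbu:m) (sa.ˈge) (ka.ˈfa:) (su:b.ˈpom). Syllable 1 is left unfooted.
Foot heads (stressed positions): 3, 5, 7, 9.
End Rule Rightmost: primary stress on the rightmost head = syllable 9.
Primary stress: syllable 9 → fe:d.fo.bu:m.sa.ge.ka.fa:.su:b.ˈpom.

9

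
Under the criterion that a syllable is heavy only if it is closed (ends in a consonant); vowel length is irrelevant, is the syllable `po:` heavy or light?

`po:`: long vowel, open (no coda). Open (no coda) → light.

light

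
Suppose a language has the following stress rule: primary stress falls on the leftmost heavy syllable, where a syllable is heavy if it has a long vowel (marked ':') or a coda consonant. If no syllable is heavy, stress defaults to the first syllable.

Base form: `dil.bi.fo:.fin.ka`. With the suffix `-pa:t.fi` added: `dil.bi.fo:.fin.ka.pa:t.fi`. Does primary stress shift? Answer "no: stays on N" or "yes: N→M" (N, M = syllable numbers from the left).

no: stays on 1

Base `dil.bi.fo:.fin.ka` (5 syllables):
  Weights: 1 dil H, 2 bi L, 3 fo: H, 4 fin H, 5 ka L.
  Heavy syllables in the domain: 1, 3, 4. The leftmost is syllable 1 (dil).
  → primary stress on syllable 1.
Suffixed `dil.bi.fo:.fin.ka.pa:t.fi` (7 syllables):
  Weights: 1 dil H, 2 bi L, 3 fo: H, 4 fin H, 5 ka L, 6 pa:t H, 7 fi L.
  Heavy syllables in the domain: 1, 3, 4, 6. The leftmost is syllable 1 (dil).
  → primary stress on syllable 1.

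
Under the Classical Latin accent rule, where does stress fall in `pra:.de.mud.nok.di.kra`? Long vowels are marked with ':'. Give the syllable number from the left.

4

Classical Latin: stress the penult if heavy (long vowel or closed), else the antepenult.
Weights: 4 nok H, 5 di L, 6 kra L.
The penult (syllable 5, di) is light, so stress falls on the antepenult (syllable 4, nok).
Stress on syllable 4: pra:.de.mud.ˈnok.di.kra.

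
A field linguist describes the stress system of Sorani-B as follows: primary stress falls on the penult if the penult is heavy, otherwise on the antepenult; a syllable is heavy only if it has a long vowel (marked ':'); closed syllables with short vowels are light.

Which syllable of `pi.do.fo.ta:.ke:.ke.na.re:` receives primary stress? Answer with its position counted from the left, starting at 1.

Weights: 6 ke L, 7 na L, 8 re: H.
The penult (syllable 7, na) is light, so stress falls on the antepenult (syllable 6, ke).
Primary stress: syllable 6 → pi.do.fo.ta:.ke:.ˈke.na.re:.

6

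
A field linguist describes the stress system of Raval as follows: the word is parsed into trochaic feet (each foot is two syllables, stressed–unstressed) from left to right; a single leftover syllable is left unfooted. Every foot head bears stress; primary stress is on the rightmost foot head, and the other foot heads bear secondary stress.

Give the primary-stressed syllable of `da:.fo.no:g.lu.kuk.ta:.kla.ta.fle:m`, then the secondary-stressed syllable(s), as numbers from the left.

Parse left to right into trochaic (ˈσσ) feet: (ˈda:.fo) (ˈno:g.lu) (ˈkuk.ta:) (ˈkla.ta) fle:m. Syllable 9 is left unfooted.
Foot heads (stressed positions): 1, 3, 5, 7.
End Rule Rightmost: primary stress on the rightmost head = syllable 7.
Secondary stress on 1, 3, 5: ˌda:.fo.ˌno:g.lu.ˌkuk.ta:.ˈkla.ta.fle:m.

primary 7, secondary 1, 3, 5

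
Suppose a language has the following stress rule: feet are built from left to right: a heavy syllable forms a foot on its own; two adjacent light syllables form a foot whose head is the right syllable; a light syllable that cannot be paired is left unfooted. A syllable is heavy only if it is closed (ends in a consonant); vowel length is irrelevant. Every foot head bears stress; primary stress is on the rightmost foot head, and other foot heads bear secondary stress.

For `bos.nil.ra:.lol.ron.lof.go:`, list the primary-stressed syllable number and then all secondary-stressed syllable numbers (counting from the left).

Weights: 1 bos H, 2 nil H, 3 ra: L, 4 lol H, 5 ron H, 6 lof H, 7 go: L.
Parse left to right (heavy = foot alone; LL = one foot; stranded L unfooted): (ˈbos) (ˈnil) ra: (ˈlol) (ˈron) (ˈlof) go:.
Foot heads: 1, 2, 4, 5, 6.
Primary stress on the rightmost head = syllable 6.
Secondary stress on 1, 2, 4, 5: ˌbos.ˌnil.ra:.ˌlol.ˌron.ˈlof.go:.

primary 6, secondary 1, 2, 4, 5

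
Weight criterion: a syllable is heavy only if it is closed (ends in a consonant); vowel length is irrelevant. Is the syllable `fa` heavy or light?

`fa`: short vowel, open (no coda). Open (no coda) → light.

light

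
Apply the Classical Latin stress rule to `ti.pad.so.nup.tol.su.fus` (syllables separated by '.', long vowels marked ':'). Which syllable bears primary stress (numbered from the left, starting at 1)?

Classical Latin: stress the penult if heavy (long vowel or closed), else the antepenult.
Weights: 5 tol H, 6 su L, 7 fus H.
The penult (syllable 6, su) is light, so stress falls on the antepenult (syllable 5, tol).
Stress on syllable 5: ti.pad.so.nup.ˈtol.su.fus.

5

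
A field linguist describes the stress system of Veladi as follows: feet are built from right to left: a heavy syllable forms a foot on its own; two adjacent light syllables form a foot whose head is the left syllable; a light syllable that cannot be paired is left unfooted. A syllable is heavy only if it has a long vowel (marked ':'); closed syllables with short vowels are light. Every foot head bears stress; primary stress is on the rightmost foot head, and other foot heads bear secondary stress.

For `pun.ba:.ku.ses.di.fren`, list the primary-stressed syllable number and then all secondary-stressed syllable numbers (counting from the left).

primary 5, secondary 2, 3

Weights: 1 pun L, 2 ba: H, 3 ku L, 4 ses L, 5 di L, 6 fren L.
Parse right to left (heavy = foot alone; LL = one foot; stranded L unfooted): pun (ˈba:) (ˈku.ses) (ˈdi.fren).
Foot heads: 2, 3, 5.
Primary stress on the rightmost head = syllable 5.
Secondary stress on 2, 3: pun.ˌba:.ˌku.ses.ˈdi.fren.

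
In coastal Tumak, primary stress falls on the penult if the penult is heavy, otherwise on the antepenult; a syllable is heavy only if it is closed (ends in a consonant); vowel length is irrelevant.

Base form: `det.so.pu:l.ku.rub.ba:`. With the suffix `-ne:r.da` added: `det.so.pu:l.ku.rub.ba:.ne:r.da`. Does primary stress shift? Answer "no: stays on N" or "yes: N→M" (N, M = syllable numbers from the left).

Base `det.so.pu:l.ku.rub.ba:` (6 syllables):
  Weights: 4 ku L, 5 rub H, 6 ba: L.
  The penult (syllable 5, rub) is heavy, so it takes stress.
  → primary stress on syllable 5.
Suffixed `det.so.pu:l.ku.rub.ba:.ne:r.da` (8 syllables):
  Weights: 6 ba: L, 7 ne:r H, 8 da L.
  The penult (syllable 7, ne:r) is heavy, so it takes stress.
  → primary stress on syllable 7.

yes: 5→7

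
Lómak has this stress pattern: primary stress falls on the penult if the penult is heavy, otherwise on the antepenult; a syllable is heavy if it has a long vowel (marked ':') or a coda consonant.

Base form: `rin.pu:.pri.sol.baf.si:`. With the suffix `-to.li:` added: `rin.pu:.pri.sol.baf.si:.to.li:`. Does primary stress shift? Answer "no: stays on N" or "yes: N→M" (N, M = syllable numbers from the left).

Base `rin.pu:.pri.sol.baf.si:` (6 syllables):
  Weights: 4 sol H, 5 baf H, 6 si: H.
  The penult (syllable 5, baf) is heavy, so it takes stress.
  → primary stress on syllable 5.
Suffixed `rin.pu:.pri.sol.baf.si:.to.li:` (8 syllables):
  Weights: 6 si: H, 7 to L, 8 li: H.
  The penult (syllable 7, to) is light, so stress falls on the antepenult (syllable 6, si:).
  → primary stress on syllable 6.

yes: 5→6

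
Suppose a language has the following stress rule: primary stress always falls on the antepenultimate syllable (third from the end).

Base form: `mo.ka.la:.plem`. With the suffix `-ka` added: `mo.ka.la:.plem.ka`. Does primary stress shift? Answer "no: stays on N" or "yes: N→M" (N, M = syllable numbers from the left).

yes: 2→3

Base `mo.ka.la:.plem` (4 syllables):
  The word has 4 syllables; the antepenultimate syllable (third from the end) is syllable 2 (ka).
  → primary stress on syllable 2.
Suffixed `mo.ka.la:.plem.ka` (5 syllables):
  The word has 5 syllables; the antepenultimate syllable (third from the end) is syllable 3 (la:).
  → primary stress on syllable 3.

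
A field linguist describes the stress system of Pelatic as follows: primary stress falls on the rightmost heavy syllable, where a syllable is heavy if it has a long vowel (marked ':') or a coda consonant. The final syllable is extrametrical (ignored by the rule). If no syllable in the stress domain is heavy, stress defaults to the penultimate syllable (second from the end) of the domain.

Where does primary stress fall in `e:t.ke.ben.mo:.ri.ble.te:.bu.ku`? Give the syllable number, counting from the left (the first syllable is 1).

7

The final syllable (9, ku) is extrametrical; the stress domain is syllables 1–8.
Weights: 1 e:t H, 2 ke L, 3 ben H, 4 mo: H, 5 ri L, 6 ble L, 7 te: H, 8 bu L.
Heavy syllables in the domain: 1, 3, 4, 7. The rightmost is syllable 7 (te:).
Primary stress: syllable 7 → e:t.ke.ben.mo:.ri.ble.ˈte:.bu.ku.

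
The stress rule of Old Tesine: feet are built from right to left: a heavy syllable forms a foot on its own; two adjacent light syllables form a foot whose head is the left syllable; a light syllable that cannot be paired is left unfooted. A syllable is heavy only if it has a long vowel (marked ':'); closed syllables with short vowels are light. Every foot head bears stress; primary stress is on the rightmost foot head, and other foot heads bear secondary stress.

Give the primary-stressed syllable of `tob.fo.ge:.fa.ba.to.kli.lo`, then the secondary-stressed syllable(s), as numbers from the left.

primary 7, secondary 1, 3, 5

Weights: 1 tob L, 2 fo L, 3 ge: H, 4 fa L, 5 ba L, 6 to L, 7 kli L, 8 lo L.
Parse right to left (heavy = foot alone; LL = one foot; stranded L unfooted): (ˈtob.fo) (ˈge:) fa (ˈba.to) (ˈkli.lo).
Foot heads: 1, 3, 5, 7.
Primary stress on the rightmost head = syllable 7.
Secondary stress on 1, 3, 5: ˌtob.fo.ˌge:.fa.ˌba.to.ˈkli.lo.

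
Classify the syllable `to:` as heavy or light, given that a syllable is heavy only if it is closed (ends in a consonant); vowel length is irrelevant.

`to:`: long vowel, open (no coda). Open (no coda) → light.

light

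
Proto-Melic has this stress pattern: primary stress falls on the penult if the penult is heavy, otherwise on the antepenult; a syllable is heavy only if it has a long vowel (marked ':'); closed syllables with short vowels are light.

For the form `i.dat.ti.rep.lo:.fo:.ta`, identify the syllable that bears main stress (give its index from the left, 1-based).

Weights: 5 lo: H, 6 fo: H, 7 ta L.
The penult (syllable 6, fo:) is heavy, so it takes stress.
Primary stress: syllable 6 → i.dat.ti.rep.lo:.ˈfo:.ta.

6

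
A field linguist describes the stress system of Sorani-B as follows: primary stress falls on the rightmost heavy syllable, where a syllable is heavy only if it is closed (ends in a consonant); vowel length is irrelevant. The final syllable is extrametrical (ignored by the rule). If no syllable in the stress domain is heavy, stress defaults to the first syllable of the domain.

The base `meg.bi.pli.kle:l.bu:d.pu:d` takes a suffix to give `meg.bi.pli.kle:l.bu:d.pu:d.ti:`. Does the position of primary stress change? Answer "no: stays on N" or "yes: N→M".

Base `meg.bi.pli.kle:l.bu:d.pu:d` (6 syllables):
  The final syllable (6, pu:d) is extrametrical; the stress domain is syllables 1–5.
  Weights: 1 meg H, 2 bi L, 3 pli L, 4 kle:l H, 5 bu:d H.
  Heavy syllables in the domain: 1, 4, 5. The rightmost is syllable 5 (bu:d).
  → primary stress on syllable 5.
Suffixed `meg.bi.pli.kle:l.bu:d.pu:d.ti:` (7 syllables):
  The final syllable (7, ti:) is extrametrical; the stress domain is syllables 1–6.
  Weights: 1 meg H, 2 bi L, 3 pli L, 4 kle:l H, 5 bu:d H, 6 pu:d H.
  Heavy syllables in the domain: 1, 4, 5, 6. The rightmost is syllable 6 (pu:d).
  → primary stress on syllable 6.

yes: 5→6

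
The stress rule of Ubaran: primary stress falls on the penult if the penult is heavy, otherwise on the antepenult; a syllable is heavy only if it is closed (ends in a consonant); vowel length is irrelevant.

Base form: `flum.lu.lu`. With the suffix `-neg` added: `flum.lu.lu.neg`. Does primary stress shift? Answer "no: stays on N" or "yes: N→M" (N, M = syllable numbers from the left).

Base `flum.lu.lu` (3 syllables):
  Weights: 1 flum H, 2 lu L, 3 lu L.
  The penult (syllable 2, lu) is light, so stress falls on the antepenult (syllable 1, flum).
  → primary stress on syllable 1.
Suffixed `flum.lu.lu.neg` (4 syllables):
  Weights: 2 lu L, 3 lu L, 4 neg H.
  The penult (syllable 3, lu) is light, so stress falls on the antepenult (syllable 2, lu).
  → primary stress on syllable 2.

yes: 1→2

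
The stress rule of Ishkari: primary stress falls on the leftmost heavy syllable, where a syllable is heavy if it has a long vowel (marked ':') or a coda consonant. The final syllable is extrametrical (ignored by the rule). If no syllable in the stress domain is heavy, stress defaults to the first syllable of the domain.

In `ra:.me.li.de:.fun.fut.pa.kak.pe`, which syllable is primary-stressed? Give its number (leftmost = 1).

The final syllable (9, pe) is extrametrical; the stress domain is syllables 1–8.
Weights: 1 ra: H, 2 me L, 3 li L, 4 de: H, 5 fun H, 6 fut H, 7 pa L, 8 kak H.
Heavy syllables in the domain: 1, 4, 5, 6, 8. The leftmost is syllable 1 (ra:).
Primary stress: syllable 1 → ˈra:.me.li.de:.fun.fut.pa.kak.pe.

1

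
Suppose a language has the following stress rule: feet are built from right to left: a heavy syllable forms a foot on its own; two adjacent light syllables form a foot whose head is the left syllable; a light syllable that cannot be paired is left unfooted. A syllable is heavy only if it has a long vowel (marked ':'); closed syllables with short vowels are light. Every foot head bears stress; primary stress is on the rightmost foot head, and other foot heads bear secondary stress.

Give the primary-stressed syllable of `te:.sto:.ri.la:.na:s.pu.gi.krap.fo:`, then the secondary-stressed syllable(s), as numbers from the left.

primary 9, secondary 1, 2, 4, 5, 7

Weights: 1 te: H, 2 sto: H, 3 ri L, 4 la: H, 5 na:s H, 6 pu L, 7 gi L, 8 krap L, 9 fo: H.
Parse right to left (heavy = foot alone; LL = one foot; stranded L unfooted): (ˈte:) (ˈsto:) ri (ˈla:) (ˈna:s) pu (ˈgi.krap) (ˈfo:).
Foot heads: 1, 2, 4, 5, 7, 9.
Primary stress on the rightmost head = syllable 9.
Secondary stress on 1, 2, 4, 5, 7: ˌte:.ˌsto:.ri.ˌla:.ˌna:s.pu.ˌgi.krap.ˈfo:.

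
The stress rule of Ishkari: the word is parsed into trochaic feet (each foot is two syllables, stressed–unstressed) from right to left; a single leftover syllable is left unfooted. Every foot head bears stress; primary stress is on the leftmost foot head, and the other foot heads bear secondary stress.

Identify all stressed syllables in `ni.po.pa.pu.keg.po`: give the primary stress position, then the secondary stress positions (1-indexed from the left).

Parse right to left into trochaic (ˈσσ) feet: (ˈni.po) (ˈpa.pu) (ˈkeg.po).
Foot heads (stressed positions): 1, 3, 5.
End Rule Leftmost: primary stress on the leftmost head = syllable 1.
Secondary stress on 3, 5: ˈni.po.ˌpa.pu.ˌkeg.po.

primary 1, secondary 3, 5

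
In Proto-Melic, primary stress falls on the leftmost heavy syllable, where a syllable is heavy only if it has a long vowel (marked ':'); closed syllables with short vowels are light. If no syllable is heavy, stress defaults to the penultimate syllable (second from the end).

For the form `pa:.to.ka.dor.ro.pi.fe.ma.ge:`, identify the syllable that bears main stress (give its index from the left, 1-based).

Weights: 1 pa: H, 2 to L, 3 ka L, 4 dor L, 5 ro L, 6 pi L, 7 fe L, 8 ma L, 9 ge: H.
Heavy syllables in the domain: 1, 9. The leftmost is syllable 1 (pa:).
Primary stress: syllable 1 → ˈpa:.to.ka.dor.ro.pi.fe.ma.ge:.

1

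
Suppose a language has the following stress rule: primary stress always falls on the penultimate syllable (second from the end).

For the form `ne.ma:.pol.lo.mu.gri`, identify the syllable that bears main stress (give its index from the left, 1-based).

The word has 6 syllables; the penultimate syllable (second from the end) is syllable 5 (mu).
Primary stress: syllable 5 → ne.ma:.pol.lo.ˈmu.gri.

5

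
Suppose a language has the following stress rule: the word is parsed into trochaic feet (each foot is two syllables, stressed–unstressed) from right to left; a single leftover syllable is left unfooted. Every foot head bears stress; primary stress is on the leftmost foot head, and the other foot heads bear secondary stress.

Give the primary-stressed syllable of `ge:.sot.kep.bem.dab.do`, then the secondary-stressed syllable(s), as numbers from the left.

Parse right to left into trochaic (ˈσσ) feet: (ˈge:.sot) (ˈkep.bem) (ˈdab.do).
Foot heads (stressed positions): 1, 3, 5.
End Rule Leftmost: primary stress on the leftmost head = syllable 1.
Secondary stress on 3, 5: ˈge:.sot.ˌkep.bem.ˌdab.do.

primary 1, secondary 3, 5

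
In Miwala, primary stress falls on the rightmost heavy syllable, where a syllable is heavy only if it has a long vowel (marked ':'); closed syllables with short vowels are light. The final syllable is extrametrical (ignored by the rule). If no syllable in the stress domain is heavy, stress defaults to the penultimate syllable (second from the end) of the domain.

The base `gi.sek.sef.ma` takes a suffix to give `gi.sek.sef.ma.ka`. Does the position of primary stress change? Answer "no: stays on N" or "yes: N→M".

Base `gi.sek.sef.ma` (4 syllables):
  The final syllable (4, ma) is extrametrical; the stress domain is syllables 1–3.
  Weights: 1 gi L, 2 sek L, 3 sef L.
  No heavy syllable in the domain; default to the penultimate syllable (second from the end) of the domain = syllable 2.
  → primary stress on syllable 2.
Suffixed `gi.sek.sef.ma.ka` (5 syllables):
  The final syllable (5, ka) is extrametrical; the stress domain is syllables 1–4.
  Weights: 1 gi L, 2 sek L, 3 sef L, 4 ma L.
  No heavy syllable in the domain; default to the penultimate syllable (second from the end) of the domain = syllable 3.
  → primary stress on syllable 3.

yes: 2→3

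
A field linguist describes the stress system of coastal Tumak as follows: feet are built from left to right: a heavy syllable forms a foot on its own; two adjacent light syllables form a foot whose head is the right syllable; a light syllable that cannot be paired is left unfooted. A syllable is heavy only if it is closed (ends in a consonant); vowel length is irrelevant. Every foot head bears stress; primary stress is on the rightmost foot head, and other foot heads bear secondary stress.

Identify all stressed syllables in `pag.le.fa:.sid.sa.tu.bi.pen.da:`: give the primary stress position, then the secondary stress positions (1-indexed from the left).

primary 8, secondary 1, 3, 4, 6

Weights: 1 pag H, 2 le L, 3 fa: L, 4 sid H, 5 sa L, 6 tu L, 7 bi L, 8 pen H, 9 da: L.
Parse left to right (heavy = foot alone; LL = one foot; stranded L unfooted): (ˈpag) (le.ˈfa:) (ˈsid) (sa.ˈtu) bi (ˈpen) da:.
Foot heads: 1, 3, 4, 6, 8.
Primary stress on the rightmost head = syllable 8.
Secondary stress on 1, 3, 4, 6: ˌpag.le.ˌfa:.ˌsid.sa.ˌtu.bi.ˈpen.da:.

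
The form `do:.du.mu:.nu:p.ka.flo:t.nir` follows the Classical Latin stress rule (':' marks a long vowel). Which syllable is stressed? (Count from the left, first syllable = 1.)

6

Classical Latin: stress the penult if heavy (long vowel or closed), else the antepenult.
Weights: 5 ka L, 6 flo:t H, 7 nir H.
The penult (syllable 6, flo:t) is heavy, so it takes stress.
Stress on syllable 6: do:.du.mu:.nu:p.ka.ˈflo:t.nir.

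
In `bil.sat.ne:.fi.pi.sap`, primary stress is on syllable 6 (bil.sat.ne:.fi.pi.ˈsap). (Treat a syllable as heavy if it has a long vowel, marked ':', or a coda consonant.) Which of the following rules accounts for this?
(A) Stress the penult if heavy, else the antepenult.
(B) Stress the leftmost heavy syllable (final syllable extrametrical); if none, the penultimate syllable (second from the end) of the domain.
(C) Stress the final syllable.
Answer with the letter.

Rule A → syllable 4 (observed: 6).
Rule B → syllable 1 (observed: 6).
Rule C → syllable 6 ✓.

C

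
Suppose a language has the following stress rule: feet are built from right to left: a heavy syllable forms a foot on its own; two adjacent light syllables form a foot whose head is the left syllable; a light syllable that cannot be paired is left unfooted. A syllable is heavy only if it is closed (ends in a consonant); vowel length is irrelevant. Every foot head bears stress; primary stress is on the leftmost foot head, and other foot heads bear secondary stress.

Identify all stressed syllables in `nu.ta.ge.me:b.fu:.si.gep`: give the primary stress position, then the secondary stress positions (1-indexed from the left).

primary 2, secondary 4, 5, 7

Weights: 1 nu L, 2 ta L, 3 ge L, 4 me:b H, 5 fu: L, 6 si L, 7 gep H.
Parse right to left (heavy = foot alone; LL = one foot; stranded L unfooted): nu (ˈta.ge) (ˈme:b) (ˈfu:.si) (ˈgep).
Foot heads: 2, 4, 5, 7.
Primary stress on the leftmost head = syllable 2.
Secondary stress on 4, 5, 7: nu.ˈta.ge.ˌme:b.ˌfu:.si.ˌgep.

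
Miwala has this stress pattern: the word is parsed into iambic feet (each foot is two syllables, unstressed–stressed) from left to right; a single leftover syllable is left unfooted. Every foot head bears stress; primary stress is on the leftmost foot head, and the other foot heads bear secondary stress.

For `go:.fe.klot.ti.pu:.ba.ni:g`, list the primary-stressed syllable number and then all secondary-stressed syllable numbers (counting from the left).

primary 2, secondary 4, 6

Parse left to right into iambic (σˈσ) feet: (go:.ˈfe) (klot.ˈti) (pu:.ˈba) ni:g. Syllable 7 is left unfooted.
Foot heads (stressed positions): 2, 4, 6.
End Rule Leftmost: primary stress on the leftmost head = syllable 2.
Secondary stress on 4, 6: go:.ˈfe.klot.ˌti.pu:.ˌba.ni:g.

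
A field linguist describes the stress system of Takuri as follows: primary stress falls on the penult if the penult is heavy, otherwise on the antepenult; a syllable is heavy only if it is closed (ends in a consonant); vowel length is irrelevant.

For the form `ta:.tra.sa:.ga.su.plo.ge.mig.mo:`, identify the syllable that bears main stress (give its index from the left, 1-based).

8

Weights: 7 ge L, 8 mig H, 9 mo: L.
The penult (syllable 8, mig) is heavy, so it takes stress.
Primary stress: syllable 8 → ta:.tra.sa:.ga.su.plo.ge.ˈmig.mo:.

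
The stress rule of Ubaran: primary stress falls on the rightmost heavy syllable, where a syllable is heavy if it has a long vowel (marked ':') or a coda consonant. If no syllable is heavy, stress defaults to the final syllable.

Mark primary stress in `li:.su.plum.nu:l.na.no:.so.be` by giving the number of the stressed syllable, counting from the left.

6

Weights: 1 li: H, 2 su L, 3 plum H, 4 nu:l H, 5 na L, 6 no: H, 7 so L, 8 be L.
Heavy syllables in the domain: 1, 3, 4, 6. The rightmost is syllable 6 (no:).
Primary stress: syllable 6 → li:.su.plum.nu:l.na.ˈno:.so.be.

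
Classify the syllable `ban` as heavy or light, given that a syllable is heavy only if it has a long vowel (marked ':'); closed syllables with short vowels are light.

light

`ban`: short vowel, closed (coda /n/). Short vowel → light.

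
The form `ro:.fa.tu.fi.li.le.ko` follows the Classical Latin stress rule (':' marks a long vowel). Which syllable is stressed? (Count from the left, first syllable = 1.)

5

Classical Latin: stress the penult if heavy (long vowel or closed), else the antepenult.
Weights: 5 li L, 6 le L, 7 ko L.
The penult (syllable 6, le) is light, so stress falls on the antepenult (syllable 5, li).
Stress on syllable 5: ro:.fa.tu.fi.ˈli.le.ko.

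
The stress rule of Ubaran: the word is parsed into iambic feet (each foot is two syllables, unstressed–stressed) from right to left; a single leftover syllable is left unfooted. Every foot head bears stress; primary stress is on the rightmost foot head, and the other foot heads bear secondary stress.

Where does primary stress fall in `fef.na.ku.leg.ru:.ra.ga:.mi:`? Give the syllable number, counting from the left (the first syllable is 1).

Parse right to left into iambic (σˈσ) feet: (fef.ˈna) (ku.ˈleg) (ru:.ˈra) (ga:.ˈmi:).
Foot heads (stressed positions): 2, 4, 6, 8.
End Rule Rightmost: primary stress on the rightmost head = syllable 8.
Primary stress: syllable 8 → fef.na.ku.leg.ru:.ra.ga:.ˈmi:.

8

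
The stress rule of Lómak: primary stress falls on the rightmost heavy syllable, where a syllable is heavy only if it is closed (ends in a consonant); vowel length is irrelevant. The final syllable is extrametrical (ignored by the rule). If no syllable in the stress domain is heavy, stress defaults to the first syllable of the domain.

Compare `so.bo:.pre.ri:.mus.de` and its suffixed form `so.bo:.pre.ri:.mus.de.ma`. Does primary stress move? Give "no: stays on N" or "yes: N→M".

no: stays on 5

Base `so.bo:.pre.ri:.mus.de` (6 syllables):
  The final syllable (6, de) is extrametrical; the stress domain is syllables 1–5.
  Weights: 1 so L, 2 bo: L, 3 pre L, 4 ri: L, 5 mus H.
  Heavy syllables in the domain: 5. The rightmost is syllable 5 (mus).
  → primary stress on syllable 5.
Suffixed `so.bo:.pre.ri:.mus.de.ma` (7 syllables):
  The final syllable (7, ma) is extrametrical; the stress domain is syllables 1–6.
  Weights: 1 so L, 2 bo: L, 3 pre L, 4 ri: L, 5 mus H, 6 de L.
  Heavy syllables in the domain: 5. The rightmost is syllable 5 (mus).
  → primary stress on syllable 5.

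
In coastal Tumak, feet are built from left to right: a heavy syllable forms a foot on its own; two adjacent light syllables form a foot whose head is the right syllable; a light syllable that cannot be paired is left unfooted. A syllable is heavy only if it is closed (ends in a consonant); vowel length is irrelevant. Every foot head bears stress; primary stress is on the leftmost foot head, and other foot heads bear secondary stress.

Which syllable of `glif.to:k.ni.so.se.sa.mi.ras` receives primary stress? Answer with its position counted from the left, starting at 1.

Weights: 1 glif H, 2 to:k H, 3 ni L, 4 so L, 5 se L, 6 sa L, 7 mi L, 8 ras H.
Parse left to right (heavy = foot alone; LL = one foot; stranded L unfooted): (ˈglif) (ˈto:k) (ni.ˈso) (se.ˈsa) mi (ˈras).
Foot heads: 1, 2, 4, 6, 8.
Primary stress on the leftmost head = syllable 1.
Primary stress: syllable 1 → ˈglif.to:k.ni.so.se.sa.mi.ras.

1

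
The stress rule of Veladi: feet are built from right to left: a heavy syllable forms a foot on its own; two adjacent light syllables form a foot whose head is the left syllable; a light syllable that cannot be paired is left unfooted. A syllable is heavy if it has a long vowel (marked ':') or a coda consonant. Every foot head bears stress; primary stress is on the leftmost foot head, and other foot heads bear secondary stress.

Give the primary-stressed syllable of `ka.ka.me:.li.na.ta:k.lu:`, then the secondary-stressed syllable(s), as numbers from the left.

Weights: 1 ka L, 2 ka L, 3 me: H, 4 li L, 5 na L, 6 ta:k H, 7 lu: H.
Parse right to left (heavy = foot alone; LL = one foot; stranded L unfooted): (ˈka.ka) (ˈme:) (ˈli.na) (ˈta:k) (ˈlu:).
Foot heads: 1, 3, 4, 6, 7.
Primary stress on the leftmost head = syllable 1.
Secondary stress on 3, 4, 6, 7: ˈka.ka.ˌme:.ˌli.na.ˌta:k.ˌlu:.

primary 1, secondary 3, 4, 6, 7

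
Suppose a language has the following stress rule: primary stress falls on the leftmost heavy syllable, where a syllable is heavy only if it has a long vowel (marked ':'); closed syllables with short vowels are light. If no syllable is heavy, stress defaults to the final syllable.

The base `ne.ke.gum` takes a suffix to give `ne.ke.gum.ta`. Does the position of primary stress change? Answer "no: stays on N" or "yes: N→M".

Base `ne.ke.gum` (3 syllables):
  Weights: 1 ne L, 2 ke L, 3 gum L.
  No heavy syllable in the domain; default to the final syllable = syllable 3.
  → primary stress on syllable 3.
Suffixed `ne.ke.gum.ta` (4 syllables):
  Weights: 1 ne L, 2 ke L, 3 gum L, 4 ta L.
  No heavy syllable in the domain; default to the final syllable = syllable 4.
  → primary stress on syllable 4.

yes: 3→4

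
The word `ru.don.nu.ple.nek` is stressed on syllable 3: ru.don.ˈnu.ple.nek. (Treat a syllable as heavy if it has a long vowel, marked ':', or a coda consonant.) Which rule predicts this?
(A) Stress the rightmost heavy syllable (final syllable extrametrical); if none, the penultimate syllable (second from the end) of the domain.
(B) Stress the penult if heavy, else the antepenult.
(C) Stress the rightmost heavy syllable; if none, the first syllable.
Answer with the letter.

B

Rule A → syllable 2 (observed: 3).
Rule B → syllable 3 ✓.
Rule C → syllable 5 (observed: 3).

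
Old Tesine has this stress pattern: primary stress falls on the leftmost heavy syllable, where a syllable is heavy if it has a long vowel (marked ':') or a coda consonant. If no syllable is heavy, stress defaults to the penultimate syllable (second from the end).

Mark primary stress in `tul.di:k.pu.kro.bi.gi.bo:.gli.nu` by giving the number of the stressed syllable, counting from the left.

1

Weights: 1 tul H, 2 di:k H, 3 pu L, 4 kro L, 5 bi L, 6 gi L, 7 bo: H, 8 gli L, 9 nu L.
Heavy syllables in the domain: 1, 2, 7. The leftmost is syllable 1 (tul).
Primary stress: syllable 1 → ˈtul.di:k.pu.kro.bi.gi.bo:.gli.nu.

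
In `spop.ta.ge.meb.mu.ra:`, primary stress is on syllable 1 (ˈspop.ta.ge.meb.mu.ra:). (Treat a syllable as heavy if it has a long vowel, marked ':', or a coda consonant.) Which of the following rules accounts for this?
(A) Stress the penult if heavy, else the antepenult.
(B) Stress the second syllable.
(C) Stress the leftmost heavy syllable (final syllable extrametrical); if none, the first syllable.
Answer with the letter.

Rule A → syllable 4 (observed: 1).
Rule B → syllable 2 (observed: 1).
Rule C → syllable 1 ✓.

C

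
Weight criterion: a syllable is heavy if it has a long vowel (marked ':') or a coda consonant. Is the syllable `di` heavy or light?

`di`: short vowel, open (no coda). Short vowel, open → light.

light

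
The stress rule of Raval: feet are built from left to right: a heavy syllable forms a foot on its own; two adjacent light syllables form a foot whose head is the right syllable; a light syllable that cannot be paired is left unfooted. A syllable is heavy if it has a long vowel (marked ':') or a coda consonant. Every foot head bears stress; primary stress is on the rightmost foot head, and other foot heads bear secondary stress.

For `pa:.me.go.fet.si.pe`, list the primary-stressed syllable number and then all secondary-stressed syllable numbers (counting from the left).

primary 6, secondary 1, 3, 4

Weights: 1 pa: H, 2 me L, 3 go L, 4 fet H, 5 si L, 6 pe L.
Parse left to right (heavy = foot alone; LL = one foot; stranded L unfooted): (ˈpa:) (me.ˈgo) (ˈfet) (si.ˈpe).
Foot heads: 1, 3, 4, 6.
Primary stress on the rightmost head = syllable 6.
Secondary stress on 1, 3, 4: ˌpa:.me.ˌgo.ˌfet.si.ˈpe.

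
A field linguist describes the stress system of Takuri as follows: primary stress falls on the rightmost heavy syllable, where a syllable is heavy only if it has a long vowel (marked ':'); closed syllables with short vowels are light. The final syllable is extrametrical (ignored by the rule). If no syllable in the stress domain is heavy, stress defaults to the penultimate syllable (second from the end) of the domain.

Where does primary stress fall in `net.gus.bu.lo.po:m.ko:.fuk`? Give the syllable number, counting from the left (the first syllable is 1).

The final syllable (7, fuk) is extrametrical; the stress domain is syllables 1–6.
Weights: 1 net L, 2 gus L, 3 bu L, 4 lo L, 5 po:m H, 6 ko: H.
Heavy syllables in the domain: 5, 6. The rightmost is syllable 6 (ko:).
Primary stress: syllable 6 → net.gus.bu.lo.po:m.ˈko:.fuk.

6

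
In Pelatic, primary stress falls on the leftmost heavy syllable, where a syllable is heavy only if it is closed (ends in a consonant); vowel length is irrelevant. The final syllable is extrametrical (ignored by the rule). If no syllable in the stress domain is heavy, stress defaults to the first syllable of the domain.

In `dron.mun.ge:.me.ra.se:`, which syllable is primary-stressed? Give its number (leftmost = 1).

1

The final syllable (6, se:) is extrametrical; the stress domain is syllables 1–5.
Weights: 1 dron H, 2 mun H, 3 ge: L, 4 me L, 5 ra L.
Heavy syllables in the domain: 1, 2. The leftmost is syllable 1 (dron).
Primary stress: syllable 1 → ˈdron.mun.ge:.me.ra.se:.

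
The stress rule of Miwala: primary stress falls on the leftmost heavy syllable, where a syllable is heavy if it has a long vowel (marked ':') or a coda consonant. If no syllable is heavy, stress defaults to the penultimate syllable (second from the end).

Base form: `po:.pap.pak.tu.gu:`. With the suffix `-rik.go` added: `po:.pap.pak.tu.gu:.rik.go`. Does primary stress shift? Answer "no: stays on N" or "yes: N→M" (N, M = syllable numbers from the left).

Base `po:.pap.pak.tu.gu:` (5 syllables):
  Weights: 1 po: H, 2 pap H, 3 pak H, 4 tu L, 5 gu: H.
  Heavy syllables in the domain: 1, 2, 3, 5. The leftmost is syllable 1 (po:).
  → primary stress on syllable 1.
Suffixed `po:.pap.pak.tu.gu:.rik.go` (7 syllables):
  Weights: 1 po: H, 2 pap H, 3 pak H, 4 tu L, 5 gu: H, 6 rik H, 7 go L.
  Heavy syllables in the domain: 1, 2, 3, 5, 6. The leftmost is syllable 1 (po:).
  → primary stress on syllable 1.

no: stays on 1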